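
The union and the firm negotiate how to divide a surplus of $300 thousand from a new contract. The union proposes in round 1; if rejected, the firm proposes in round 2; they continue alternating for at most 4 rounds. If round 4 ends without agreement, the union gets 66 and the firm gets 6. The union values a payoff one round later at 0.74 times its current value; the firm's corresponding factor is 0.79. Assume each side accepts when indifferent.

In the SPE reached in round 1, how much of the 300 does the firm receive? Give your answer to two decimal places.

Solve by backward induction from round 4.
Round 4 (the firm proposes): the union gets 66 if talks fail, so the firm offers 66 and keeps 234.
Round 3 (the union proposes): the firm can get 234 next round, worth 0.79 × 234 = 184.86 now. The union offers 184.86 and keeps 300 − 184.86 = 115.14.
Round 2 (the firm proposes): the union can get 115.14 next round, worth 0.74 × 115.14 = 85.2036 now. The firm offers 85.2036 and keeps 300 − 85.2036 = 214.7964.
Round 1 (the union proposes): the firm can get 214.7964 next round, worth 0.79 × 214.7964 = 169.689156 now; the union offers that and keeps 130.310844.

169.69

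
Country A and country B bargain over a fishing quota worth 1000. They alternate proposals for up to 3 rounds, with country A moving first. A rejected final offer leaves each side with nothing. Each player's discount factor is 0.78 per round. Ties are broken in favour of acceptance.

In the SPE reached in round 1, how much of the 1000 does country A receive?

Round 3 (country A proposes): rejection yields 0 for country B; country A offers 0 and keeps 1000.
Round 2 (country B proposes): country A can get 1000 next round, worth 0.78 × 1000 = 780 now, so country B offers 780, keeping 220.
Round 1 (country A proposes): country B can get 220 next round, worth 0.78 × 220 = 171.6 now. Country A offers 171.6 and keeps 1000 − 171.6 = 828.4.

828.4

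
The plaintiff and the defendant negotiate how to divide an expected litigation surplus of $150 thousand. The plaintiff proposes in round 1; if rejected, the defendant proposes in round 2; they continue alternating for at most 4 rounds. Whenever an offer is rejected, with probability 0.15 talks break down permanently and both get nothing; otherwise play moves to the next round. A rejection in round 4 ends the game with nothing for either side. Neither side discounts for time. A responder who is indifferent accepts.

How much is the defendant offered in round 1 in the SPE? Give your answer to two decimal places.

By backward induction:
Round 4 (the defendant proposes): rejection yields 0 for the plaintiff; the defendant offers 0 and keeps 150.
Round 3 (the plaintiff proposes): rejecting gives the defendant an expected 0.85 × 150 = 127.5. The plaintiff offers 127.5 and keeps 150 − 127.5 = 22.5.
Round 2 (the defendant proposes): rejecting gives the plaintiff an expected 0.85 × 22.5 = 19.125. The defendant offers 19.125 and keeps 150 − 19.125 = 130.875.
Round 1 (the plaintiff proposes): rejecting gives the defendant an expected 0.85 × 130.875 = 111.24375. The plaintiff offers 111.24375 and keeps 150 − 111.24375 = 38.75625.

111.24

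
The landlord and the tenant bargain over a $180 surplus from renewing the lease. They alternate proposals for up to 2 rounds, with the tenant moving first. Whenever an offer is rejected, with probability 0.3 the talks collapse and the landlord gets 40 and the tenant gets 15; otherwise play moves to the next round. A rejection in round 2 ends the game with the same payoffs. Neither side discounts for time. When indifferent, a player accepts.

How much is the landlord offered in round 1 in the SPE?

127.5

By backward induction:
Round 2 (the landlord proposes): the tenant gets 15 if talks fail, so the landlord offers 15 and keeps 165.
Round 1 (the tenant proposes): rejecting gives the landlord an expected 0.7 × 165 + 0.3 × 40 = 127.5, so the tenant offers 127.5, keeping 52.5.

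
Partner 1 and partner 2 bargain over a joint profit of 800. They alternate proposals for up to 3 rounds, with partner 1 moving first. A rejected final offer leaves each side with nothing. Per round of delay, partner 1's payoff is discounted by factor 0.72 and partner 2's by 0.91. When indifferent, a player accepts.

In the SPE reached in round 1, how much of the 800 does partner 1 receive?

596.16

Round 3 (partner 1 proposes): partner 2 will accept anything ≥ 0, so partner 1 offers 0 and keeps 800.
Round 2 (partner 2 proposes): partner 1 can get 800 next round, worth 0.72 × 800 = 576 now, so partner 2 offers 576, keeping 224.
Round 1 (partner 1 proposes): partner 2 can get 224 next round, worth 0.91 × 224 = 203.84 now. Partner 1 offers 203.84 and keeps 800 − 203.84 = 596.16.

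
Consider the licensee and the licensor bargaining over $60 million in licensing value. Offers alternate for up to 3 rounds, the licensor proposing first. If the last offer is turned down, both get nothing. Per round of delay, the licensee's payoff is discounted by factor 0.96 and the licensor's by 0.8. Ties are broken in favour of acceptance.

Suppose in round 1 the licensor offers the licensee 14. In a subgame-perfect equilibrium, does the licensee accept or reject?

Accept

Round 3 (the licensor proposes): rejection yields 0 for the licensee; the licensor offers 0 and keeps 60.
Round 2 (the licensee proposes): the licensor can get 60 next round, worth 0.8 × 60 = 48 now, so the licensee offers 48, keeping 12.
So by rejecting in round 1, the licensee gets 12 next round, worth 0.96 × 12 = 11.52 now.
Offer 14 ≥ 11.52, so the licensee accepts.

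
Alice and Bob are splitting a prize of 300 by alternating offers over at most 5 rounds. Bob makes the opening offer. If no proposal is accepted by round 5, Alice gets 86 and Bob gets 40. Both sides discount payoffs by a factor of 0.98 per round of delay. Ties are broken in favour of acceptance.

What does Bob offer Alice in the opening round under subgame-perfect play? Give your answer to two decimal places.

Work backward from the last round.
Round 5 (Bob proposes): Alice gets 86 if talks fail, so Bob offers 86 and keeps 214.
Round 4 (Alice proposes): Bob can get 214 next round, worth 0.98 × 214 = 209.72 now, so Alice offers 209.72, keeping 90.28.
Round 3 (Bob proposes): Alice can get 90.28 next round, worth 0.98 × 90.28 = 88.4744 now; Bob offers that and keeps 211.5256.
Round 2 (Alice proposes): Bob can get 211.5256 next round, worth 0.98 × 211.5256 = 207.295088 now; Alice offers that and keeps 92.704912.
Round 1 (Bob proposes): Alice can get 92.704912 next round, worth 0.98 × 92.704912 = 90.85081376 now; Bob offers that and keeps 209.14918624.

90.85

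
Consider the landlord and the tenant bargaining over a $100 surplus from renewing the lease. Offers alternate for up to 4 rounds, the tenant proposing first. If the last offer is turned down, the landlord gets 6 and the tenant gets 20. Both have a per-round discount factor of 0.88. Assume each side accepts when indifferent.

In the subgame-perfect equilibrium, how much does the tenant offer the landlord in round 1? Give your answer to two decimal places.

Round 4 (the landlord proposes): the tenant gets 20 if talks fail, so the landlord offers 20 and keeps 80.
Round 3 (the tenant proposes): the landlord can get 80 next round, worth 0.88 × 80 = 70.4 now. The tenant offers 70.4 and keeps 100 − 70.4 = 29.6.
Round 2 (the landlord proposes): the tenant can get 29.6 next round, worth 0.88 × 29.6 = 26.048 now; the landlord offers that and keeps 73.952.
Round 1 (the tenant proposes): the landlord can get 73.952 next round, worth 0.88 × 73.952 = 65.07776 now, so the tenant offers 65.07776, keeping 34.92224.

65.08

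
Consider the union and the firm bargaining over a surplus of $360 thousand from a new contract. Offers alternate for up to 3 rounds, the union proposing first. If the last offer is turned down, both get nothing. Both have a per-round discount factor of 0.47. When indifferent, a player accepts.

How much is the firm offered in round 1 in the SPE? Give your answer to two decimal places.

89.68

Solve by backward induction from round 3.
Round 3 (the union proposes): rejection yields 0 for the firm; the union offers 0 and keeps 360.
Round 2 (the firm proposes): the union can get 360 next round, worth 0.47 × 360 = 169.2 now; the firm offers that and keeps 190.8.
Round 1 (the union proposes): the firm can get 190.8 next round, worth 0.47 × 190.8 = 89.676 now. The union offers 89.676 and keeps 360 − 89.676 = 270.324.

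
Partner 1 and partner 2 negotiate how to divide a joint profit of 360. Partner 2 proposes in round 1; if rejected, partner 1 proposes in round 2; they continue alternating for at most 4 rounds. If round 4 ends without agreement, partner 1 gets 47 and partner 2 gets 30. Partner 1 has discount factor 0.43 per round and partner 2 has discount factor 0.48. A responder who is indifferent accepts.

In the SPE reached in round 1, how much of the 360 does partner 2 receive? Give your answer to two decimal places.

250.22

Solve by backward induction from round 4.
Round 4 (partner 1 proposes): partner 2 gets 30 if talks fail, so partner 1 offers 30 and keeps 330.
Round 3 (partner 2 proposes): partner 1 can get 330 next round, worth 0.43 × 330 = 141.9 now; partner 2 offers that and keeps 218.1.
Round 2 (partner 1 proposes): partner 2 can get 218.1 next round, worth 0.48 × 218.1 = 104.688 now, so partner 1 offers 104.688, keeping 255.312.
Round 1 (partner 2 proposes): partner 1 can get 255.312 next round, worth 0.43 × 255.312 = 109.78416 now, so partner 2 offers 109.78416, keeping 250.21584.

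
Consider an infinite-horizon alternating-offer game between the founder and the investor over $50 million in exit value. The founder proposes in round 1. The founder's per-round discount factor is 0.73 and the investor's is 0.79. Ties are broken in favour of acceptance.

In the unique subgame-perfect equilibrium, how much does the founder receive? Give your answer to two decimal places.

Let x be the founder's share when the founder proposes and y be the investor's share when the investor proposes.
The investor accepts iff offered ≥ 0.79·y, so x = 50 − 0.79y. Symmetrically y = 50 − 0.73x.
Substituting: x = 50 − 0.79(50 − 0.73x), giving x(1 − 0.73·0.79) = 50(1 − 0.79).
So x = 50 × 0.21 / 0.4233 ≈ 24.8051, and the investor receives 50 − x ≈ 25.1949.

24.81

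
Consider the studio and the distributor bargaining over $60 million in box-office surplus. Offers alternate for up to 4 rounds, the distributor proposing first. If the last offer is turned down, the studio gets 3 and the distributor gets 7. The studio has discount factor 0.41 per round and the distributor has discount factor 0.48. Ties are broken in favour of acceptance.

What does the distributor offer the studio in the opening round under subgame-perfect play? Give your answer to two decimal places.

Round 4 (the studio proposes): the distributor gets 7 if talks fail, so the studio offers 7 and keeps 53.
Round 3 (the distributor proposes): the studio can get 53 next round, worth 0.41 × 53 = 21.73 now, so the distributor offers 21.73, keeping 38.27.
Round 2 (the studio proposes): the distributor can get 38.27 next round, worth 0.48 × 38.27 = 18.3696 now; the studio offers that and keeps 41.6304.
Round 1 (the distributor proposes): the studio can get 41.6304 next round, worth 0.41 × 41.6304 = 17.068464 now, so the distributor offers 17.068464, keeping 42.931536.

17.07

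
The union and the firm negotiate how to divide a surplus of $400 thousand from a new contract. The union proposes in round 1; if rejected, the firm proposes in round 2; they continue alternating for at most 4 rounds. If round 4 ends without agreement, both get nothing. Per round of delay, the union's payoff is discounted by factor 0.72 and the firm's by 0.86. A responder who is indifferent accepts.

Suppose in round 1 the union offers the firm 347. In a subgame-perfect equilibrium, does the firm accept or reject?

Accept

Round 4 (the firm proposes): the union will accept anything ≥ 0, so the firm offers 0 and keeps 400.
Round 3 (the union proposes): the firm can get 400 next round, worth 0.86 × 400 = 344 now, so the union offers 344, keeping 56.
Round 2 (the firm proposes): the union can get 56 next round, worth 0.72 × 56 = 40.32 now, so the firm offers 40.32, keeping 359.68.
So by rejecting in round 1, the firm gets 359.68 next round, worth 0.86 × 359.68 = 309.3248 now.
Offer 347 ≥ 309.3248, so the firm accepts.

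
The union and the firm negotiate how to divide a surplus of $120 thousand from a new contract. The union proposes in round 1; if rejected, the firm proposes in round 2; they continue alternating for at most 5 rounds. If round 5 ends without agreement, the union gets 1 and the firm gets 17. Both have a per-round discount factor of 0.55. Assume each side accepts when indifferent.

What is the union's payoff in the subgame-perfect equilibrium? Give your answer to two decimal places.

Round 5 (the union proposes): the firm gets 17 if talks fail, so the union offers 17 and keeps 103.
Round 4 (the firm proposes): the union can get 103 next round, worth 0.55 × 103 = 56.65 now; the firm offers that and keeps 63.35.
Round 3 (the union proposes): the firm can get 63.35 next round, worth 0.55 × 63.35 = 34.8425 now; the union offers that and keeps 85.1575.
Round 2 (the firm proposes): the union can get 85.1575 next round, worth 0.55 × 85.1575 = 46.836625 now; the firm offers that and keeps 73.163375.
Round 1 (the union proposes): the firm can get 73.163375 next round, worth 0.55 × 73.163375 = 40.23985625 now; the union offers that and keeps 79.76014375.

79.76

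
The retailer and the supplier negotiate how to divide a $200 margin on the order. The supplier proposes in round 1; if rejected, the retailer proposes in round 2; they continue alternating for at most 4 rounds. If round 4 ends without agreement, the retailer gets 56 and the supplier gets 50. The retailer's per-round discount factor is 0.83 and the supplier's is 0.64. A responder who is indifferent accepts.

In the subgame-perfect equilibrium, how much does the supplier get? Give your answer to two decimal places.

Work backward from the last round.
Round 4 (the retailer proposes): the supplier gets 50 if talks fail, so the retailer offers 50 and keeps 150.
Round 3 (the supplier proposes): the retailer can get 150 next round, worth 0.83 × 150 = 124.5 now; the supplier offers that and keeps 75.5.
Round 2 (the retailer proposes): the supplier can get 75.5 next round, worth 0.64 × 75.5 = 48.32 now. The retailer offers 48.32 and keeps 200 − 48.32 = 151.68.
Round 1 (the supplier proposes): the retailer can get 151.68 next round, worth 0.83 × 151.68 = 125.8944 now; the supplier offers that and keeps 74.1056.

74.11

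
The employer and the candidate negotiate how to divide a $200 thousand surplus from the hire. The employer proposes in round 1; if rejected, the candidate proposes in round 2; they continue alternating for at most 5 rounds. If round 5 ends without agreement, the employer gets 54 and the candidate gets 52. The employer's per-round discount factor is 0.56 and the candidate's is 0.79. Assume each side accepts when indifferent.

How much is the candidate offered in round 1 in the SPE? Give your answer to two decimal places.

Round 5 (the employer proposes): the candidate gets 52 if talks fail, so the employer offers 52 and keeps 148.
Round 4 (the candidate proposes): the employer can get 148 next round, worth 0.56 × 148 = 82.88 now. The candidate offers 82.88 and keeps 200 − 82.88 = 117.12.
Round 3 (the employer proposes): the candidate can get 117.12 next round, worth 0.79 × 117.12 = 92.5248 now; the employer offers that and keeps 107.4752.
Round 2 (the candidate proposes): the employer can get 107.4752 next round, worth 0.56 × 107.4752 = 60.186112 now. The candidate offers 60.186112 and keeps 200 − 60.186112 = 139.813888.
Round 1 (the employer proposes): the candidate can get 139.813888 next round, worth 0.79 × 139.813888 = 110.45297152 now; the employer offers that and keeps 89.54702848.

110.45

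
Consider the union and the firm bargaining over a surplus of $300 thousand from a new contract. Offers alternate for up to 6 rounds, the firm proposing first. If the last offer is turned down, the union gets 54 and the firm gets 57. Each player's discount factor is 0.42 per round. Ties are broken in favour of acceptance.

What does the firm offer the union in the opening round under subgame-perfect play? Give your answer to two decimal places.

89.15

Round 6 (the union proposes): the firm gets 57 if talks fail, so the union offers 57 and keeps 243.
Round 5 (the firm proposes): the union can get 243 next round, worth 0.42 × 243 = 102.06 now, so the firm offers 102.06, keeping 197.94.
Round 4 (the union proposes): the firm can get 197.94 next round, worth 0.42 × 197.94 = 83.1348 now; the union offers that and keeps 216.8652.
Round 3 (the firm proposes): the union can get 216.8652 next round, worth 0.42 × 216.8652 = 91.083384 now. The firm offers 91.083384 and keeps 300 − 91.083384 = 208.916616.
Round 2 (the union proposes): the firm can get 208.916616 next round, worth 0.42 × 208.916616 = 87.74497872 now. The union offers 87.74497872 and keeps 300 − 87.74497872 = 212.25502128.
Round 1 (the firm proposes): the union can get 212.25502128 next round, worth 0.42 × 212.25502128 = 89.1471089376 now; the firm offers that and keeps 210.8528910624.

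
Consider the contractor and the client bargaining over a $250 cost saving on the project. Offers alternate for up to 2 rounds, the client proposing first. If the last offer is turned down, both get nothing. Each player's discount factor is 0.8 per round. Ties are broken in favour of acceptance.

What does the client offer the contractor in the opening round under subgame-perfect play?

Round 2 (the contractor proposes): rejection yields 0 for the client; the contractor offers 0 and keeps 250.
Round 1 (the client proposes): the contractor can get 250 next round, worth 0.8 × 250 = 200 now. The client offers 200 and keeps 250 − 200 = 50.

200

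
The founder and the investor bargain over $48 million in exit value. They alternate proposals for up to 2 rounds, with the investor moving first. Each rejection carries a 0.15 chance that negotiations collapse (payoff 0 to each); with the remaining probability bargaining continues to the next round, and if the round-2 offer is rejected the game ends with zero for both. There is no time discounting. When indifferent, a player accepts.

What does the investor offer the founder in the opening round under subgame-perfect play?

By backward induction:
Round 2 (the founder proposes): the investor will accept anything ≥ 0, so the founder offers 0 and keeps 48.
Round 1 (the investor proposes): rejecting gives the founder an expected 0.85 × 48 = 40.8. The investor offers 40.8 and keeps 48 − 40.8 = 7.2.

40.8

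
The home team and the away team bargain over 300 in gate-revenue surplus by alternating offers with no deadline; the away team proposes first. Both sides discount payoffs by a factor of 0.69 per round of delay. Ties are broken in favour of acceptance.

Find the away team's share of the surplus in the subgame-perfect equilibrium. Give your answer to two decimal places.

When the away team proposes, the home team accepts any offer worth at least 0.69 times what the home team would get by proposing next round; and vice versa.
This gives x = 300 − 0.69y and y = 300 − 0.69x, where x and y are each side's share when it proposes.
Hence (1 − 0.69·0.69)x = 300(1 − 0.69), i.e. 0.5239·x = 93.
x ≈ 177.5148; the home team's share is 300 − x ≈ 122.4852.

177.51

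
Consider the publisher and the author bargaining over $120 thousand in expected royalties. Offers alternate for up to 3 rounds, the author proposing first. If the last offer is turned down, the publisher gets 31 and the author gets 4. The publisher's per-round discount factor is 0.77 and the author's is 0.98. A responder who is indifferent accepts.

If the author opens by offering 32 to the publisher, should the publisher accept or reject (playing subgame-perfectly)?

Accept

Work out the publisher's continuation value if the offer is rejected.
Round 3 (the author proposes): the publisher gets 31 if talks fail, so the author offers 31 and keeps 89.
Round 2 (the publisher proposes): the author can get 89 next round, worth 0.98 × 89 = 87.22 now, so the publisher offers 87.22, keeping 32.78.
So by rejecting in round 1, the publisher gets 32.78 next round, worth 0.77 × 32.78 = 25.2406 now.
Offer 32 ≥ 25.2406, so the publisher accepts.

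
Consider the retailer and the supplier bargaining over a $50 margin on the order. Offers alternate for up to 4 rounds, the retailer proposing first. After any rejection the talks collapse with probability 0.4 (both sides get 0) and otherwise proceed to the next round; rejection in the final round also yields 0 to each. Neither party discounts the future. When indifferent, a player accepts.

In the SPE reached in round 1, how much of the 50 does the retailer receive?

27.2

By backward induction:
Round 4 (the supplier proposes): the retailer will accept anything ≥ 0, so the supplier offers 0 and keeps 50.
Round 3 (the retailer proposes): rejecting gives the supplier an expected 0.6 × 50 = 30. The retailer offers 30 and keeps 50 − 30 = 20.
Round 2 (the supplier proposes): rejecting gives the retailer an expected 0.6 × 20 = 12; the supplier offers that and keeps 38.
Round 1 (the retailer proposes): rejecting gives the supplier an expected 0.6 × 38 = 22.8. The retailer offers 22.8 and keeps 50 − 22.8 = 27.2.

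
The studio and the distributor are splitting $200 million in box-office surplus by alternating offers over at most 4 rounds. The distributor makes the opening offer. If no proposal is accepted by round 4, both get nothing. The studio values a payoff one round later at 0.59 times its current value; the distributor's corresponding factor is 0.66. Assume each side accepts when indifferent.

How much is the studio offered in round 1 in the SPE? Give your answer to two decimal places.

86.07

Round 4 (the studio proposes): rejection yields 0 for the distributor; the studio offers 0 and keeps 200.
Round 3 (the distributor proposes): the studio can get 200 next round, worth 0.59 × 200 = 118 now, so the distributor offers 118, keeping 82.
Round 2 (the studio proposes): the distributor can get 82 next round, worth 0.66 × 82 = 54.12 now. The studio offers 54.12 and keeps 200 − 54.12 = 145.88.
Round 1 (the distributor proposes): the studio can get 145.88 next round, worth 0.59 × 145.88 = 86.0692 now, so the distributor offers 86.0692, keeping 113.9308.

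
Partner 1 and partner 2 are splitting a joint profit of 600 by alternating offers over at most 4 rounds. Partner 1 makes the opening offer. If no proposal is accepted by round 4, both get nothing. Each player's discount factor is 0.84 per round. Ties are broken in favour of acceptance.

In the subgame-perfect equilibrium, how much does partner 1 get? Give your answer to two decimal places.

163.74

Round 4 (partner 2 proposes): rejection yields 0 for partner 1; partner 2 offers 0 and keeps 600.
Round 3 (partner 1 proposes): partner 2 can get 600 next round, worth 0.84 × 600 = 504 now. Partner 1 offers 504 and keeps 600 − 504 = 96.
Round 2 (partner 2 proposes): partner 1 can get 96 next round, worth 0.84 × 96 = 80.64 now. Partner 2 offers 80.64 and keeps 600 − 80.64 = 519.36.
Round 1 (partner 1 proposes): partner 2 can get 519.36 next round, worth 0.84 × 519.36 = 436.2624 now, so partner 1 offers 436.2624, keeping 163.7376.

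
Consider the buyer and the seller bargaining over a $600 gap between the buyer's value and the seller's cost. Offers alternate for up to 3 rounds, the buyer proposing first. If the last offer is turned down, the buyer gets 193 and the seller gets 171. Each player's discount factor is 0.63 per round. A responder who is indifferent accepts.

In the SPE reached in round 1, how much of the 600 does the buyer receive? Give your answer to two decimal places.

By backward induction:
Round 3 (the buyer proposes): the seller gets 171 if talks fail, so the buyer offers 171 and keeps 429.
Round 2 (the seller proposes): the buyer can get 429 next round, worth 0.63 × 429 = 270.27 now, so the seller offers 270.27, keeping 329.73.
Round 1 (the buyer proposes): the seller can get 329.73 next round, worth 0.63 × 329.73 = 207.7299 now, so the buyer offers 207.7299, keeping 392.2701.

392.27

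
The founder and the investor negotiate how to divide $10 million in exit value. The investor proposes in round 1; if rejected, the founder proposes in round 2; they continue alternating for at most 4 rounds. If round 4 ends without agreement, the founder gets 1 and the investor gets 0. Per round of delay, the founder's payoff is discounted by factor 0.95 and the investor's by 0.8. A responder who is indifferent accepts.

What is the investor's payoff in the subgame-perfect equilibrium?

Round 4 (the founder proposes): the investor will accept anything ≥ 0, so the founder offers 0 and keeps 10.
Round 3 (the investor proposes): the founder can get 10 next round, worth 0.95 × 10 = 9.5 now; the investor offers that and keeps 0.5.
Round 2 (the founder proposes): the investor can get 0.5 next round, worth 0.8 × 0.5 = 0.4 now, so the founder offers 0.4, keeping 9.6.
Round 1 (the investor proposes): the founder can get 9.6 next round, worth 0.95 × 9.6 = 9.12 now, so the investor offers 9.12, keeping 0.88.

0.88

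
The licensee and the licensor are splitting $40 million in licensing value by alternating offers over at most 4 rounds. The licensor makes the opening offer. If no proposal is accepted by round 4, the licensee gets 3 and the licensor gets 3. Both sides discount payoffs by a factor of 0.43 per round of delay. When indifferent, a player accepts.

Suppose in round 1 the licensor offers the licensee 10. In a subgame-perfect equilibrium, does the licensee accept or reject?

Work out the licensee's continuation value if the offer is rejected.
Round 4 (the licensee proposes): the licensor gets 3 if talks fail, so the licensee offers 3 and keeps 37.
Round 3 (the licensor proposes): the licensee can get 37 next round, worth 0.43 × 37 = 15.91 now. The licensor offers 15.91 and keeps 40 − 15.91 = 24.09.
Round 2 (the licensee proposes): the licensor can get 24.09 next round, worth 0.43 × 24.09 = 10.3587 now. The licensee offers 10.3587 and keeps 40 − 10.3587 = 29.6413.
So by rejecting in round 1, the licensee gets 29.6413 next round, worth 0.43 × 29.6413 = 12.745759 now.
Offer 10 < 12.745759, so the licensee rejects.

Reject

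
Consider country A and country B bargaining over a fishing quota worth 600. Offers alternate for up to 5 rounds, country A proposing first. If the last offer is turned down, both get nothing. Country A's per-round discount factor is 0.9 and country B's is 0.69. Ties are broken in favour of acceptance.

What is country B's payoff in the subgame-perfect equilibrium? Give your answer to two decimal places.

Round 5 (country A proposes): rejection yields 0 for country B; country A offers 0 and keeps 600.
Round 4 (country B proposes): country A can get 600 next round, worth 0.9 × 600 = 540 now; country B offers that and keeps 60.
Round 3 (country A proposes): country B can get 60 next round, worth 0.69 × 60 = 41.4 now. Country A offers 41.4 and keeps 600 − 41.4 = 558.6.
Round 2 (country B proposes): country A can get 558.6 next round, worth 0.9 × 558.6 = 502.74 now; country B offers that and keeps 97.26.
Round 1 (country A proposes): country B can get 97.26 next round, worth 0.69 × 97.26 = 67.1094 now; country A offers that and keeps 532.8906.

67.11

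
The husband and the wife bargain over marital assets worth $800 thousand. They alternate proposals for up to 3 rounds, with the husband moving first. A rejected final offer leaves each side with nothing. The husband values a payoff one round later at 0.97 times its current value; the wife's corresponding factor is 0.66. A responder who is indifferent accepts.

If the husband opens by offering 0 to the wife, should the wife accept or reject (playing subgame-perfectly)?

Round 3 (the husband proposes): rejection yields 0 for the wife; the husband offers 0 and keeps 800.
Round 2 (the wife proposes): the husband can get 800 next round, worth 0.97 × 800 = 776 now; the wife offers that and keeps 24.
So by rejecting in round 1, the wife gets 24 next round, worth 0.66 × 24 = 15.84 now.
Offer 0 < 15.84, so the wife rejects.

Reject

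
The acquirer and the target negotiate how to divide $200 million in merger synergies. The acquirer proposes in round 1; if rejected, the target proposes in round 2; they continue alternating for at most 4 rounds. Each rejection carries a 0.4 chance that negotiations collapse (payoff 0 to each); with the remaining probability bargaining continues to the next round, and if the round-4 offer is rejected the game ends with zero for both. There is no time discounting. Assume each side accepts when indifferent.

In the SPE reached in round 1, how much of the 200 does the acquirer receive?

Round 4 (the target proposes): the acquirer will accept anything ≥ 0, so the target offers 0 and keeps 200.
Round 3 (the acquirer proposes): rejecting gives the target an expected 0.6 × 200 = 120. The acquirer offers 120 and keeps 200 − 120 = 80.
Round 2 (the target proposes): rejecting gives the acquirer an expected 0.6 × 80 = 48. The target offers 48 and keeps 200 − 48 = 152.
Round 1 (the acquirer proposes): rejecting gives the target an expected 0.6 × 152 = 91.2, so the acquirer offers 91.2, keeping 108.8.

108.8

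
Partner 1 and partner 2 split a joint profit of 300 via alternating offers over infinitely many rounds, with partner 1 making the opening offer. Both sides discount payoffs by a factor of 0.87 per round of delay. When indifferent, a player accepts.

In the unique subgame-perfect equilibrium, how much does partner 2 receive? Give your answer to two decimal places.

139.57

In a stationary SPE each proposer offers the other exactly their discounted continuation value.
If partner 1 keeps x when proposing and partner 2 keeps y when proposing, then x = 300 − 0.87y and y = 300 − 0.87x.
Solving: x = 300(1 − 0.87) / (1 − 0.87·0.87) = 39 / 0.2431 ≈ 160.4278.
Partner 2 gets 300 − 160.4278 ≈ 139.5722.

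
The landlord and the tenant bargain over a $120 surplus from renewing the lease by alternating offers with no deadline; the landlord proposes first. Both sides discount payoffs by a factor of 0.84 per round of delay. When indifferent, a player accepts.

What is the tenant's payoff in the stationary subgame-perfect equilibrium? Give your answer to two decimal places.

In a stationary SPE each proposer offers the other exactly their discounted continuation value.
If the landlord keeps x when proposing and the tenant keeps y when proposing, then x = 120 − 0.84y and y = 120 − 0.84x.
Solving: x = 120(1 − 0.84) / (1 − 0.84·0.84) = 19.2 / 0.2944 ≈ 65.2174.
The tenant gets 120 − 65.2174 ≈ 54.7826.

54.78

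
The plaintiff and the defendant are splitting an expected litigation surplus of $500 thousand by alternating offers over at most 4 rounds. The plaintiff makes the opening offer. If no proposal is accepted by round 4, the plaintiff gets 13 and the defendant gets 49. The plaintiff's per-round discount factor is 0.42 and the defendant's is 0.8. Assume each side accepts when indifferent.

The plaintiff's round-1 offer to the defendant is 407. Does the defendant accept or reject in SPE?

Round 4 (the defendant proposes): the plaintiff gets 13 if talks fail, so the defendant offers 13 and keeps 487.
Round 3 (the plaintiff proposes): the defendant can get 487 next round, worth 0.8 × 487 = 389.6 now, so the plaintiff offers 389.6, keeping 110.4.
Round 2 (the defendant proposes): the plaintiff can get 110.4 next round, worth 0.42 × 110.4 = 46.368 now. The defendant offers 46.368 and keeps 500 − 46.368 = 453.632.
So by rejecting in round 1, the defendant gets 453.632 next round, worth 0.8 × 453.632 = 362.9056 now.
Offer 407 ≥ 362.9056, so the defendant accepts.

Accept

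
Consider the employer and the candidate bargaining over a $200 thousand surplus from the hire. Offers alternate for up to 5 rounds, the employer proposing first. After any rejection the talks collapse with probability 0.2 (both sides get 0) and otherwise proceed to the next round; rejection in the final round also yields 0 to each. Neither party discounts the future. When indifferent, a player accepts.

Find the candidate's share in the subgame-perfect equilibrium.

Round 5 (the employer proposes): the candidate will accept anything ≥ 0, so the employer offers 0 and keeps 200.
Round 4 (the candidate proposes): rejecting gives the employer an expected 0.8 × 200 = 160, so the candidate offers 160, keeping 40.
Round 3 (the employer proposes): rejecting gives the candidate an expected 0.8 × 40 = 32, so the employer offers 32, keeping 168.
Round 2 (the candidate proposes): rejecting gives the employer an expected 0.8 × 168 = 134.4, so the candidate offers 134.4, keeping 65.6.
Round 1 (the employer proposes): rejecting gives the candidate an expected 0.8 × 65.6 = 52.48; the employer offers that and keeps 147.52.

52.48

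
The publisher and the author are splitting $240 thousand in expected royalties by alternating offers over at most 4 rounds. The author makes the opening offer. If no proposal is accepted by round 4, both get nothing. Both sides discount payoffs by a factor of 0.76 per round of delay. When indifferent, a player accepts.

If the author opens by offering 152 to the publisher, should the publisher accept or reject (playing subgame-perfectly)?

Accept

Round 4 (the publisher proposes): the author will accept anything ≥ 0, so the publisher offers 0 and keeps 240.
Round 3 (the author proposes): the publisher can get 240 next round, worth 0.76 × 240 = 182.4 now. The author offers 182.4 and keeps 240 − 182.4 = 57.6.
Round 2 (the publisher proposes): the author can get 57.6 next round, worth 0.76 × 57.6 = 43.776 now. The publisher offers 43.776 and keeps 240 − 43.776 = 196.224.
So by rejecting in round 1, the publisher gets 196.224 next round, worth 0.76 × 196.224 = 149.13024 now.
Offer 152 ≥ 149.13024, so the publisher accepts.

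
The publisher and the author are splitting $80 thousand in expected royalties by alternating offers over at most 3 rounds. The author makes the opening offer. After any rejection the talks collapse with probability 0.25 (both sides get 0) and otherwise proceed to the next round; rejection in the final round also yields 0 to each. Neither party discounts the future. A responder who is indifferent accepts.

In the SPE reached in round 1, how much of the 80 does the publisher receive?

Round 3 (the author proposes): rejection yields 0 for the publisher; the author offers 0 and keeps 80.
Round 2 (the publisher proposes): rejecting gives the author an expected 0.75 × 80 = 60, so the publisher offers 60, keeping 20.
Round 1 (the author proposes): rejecting gives the publisher an expected 0.75 × 20 = 15, so the author offers 15, keeping 65.

15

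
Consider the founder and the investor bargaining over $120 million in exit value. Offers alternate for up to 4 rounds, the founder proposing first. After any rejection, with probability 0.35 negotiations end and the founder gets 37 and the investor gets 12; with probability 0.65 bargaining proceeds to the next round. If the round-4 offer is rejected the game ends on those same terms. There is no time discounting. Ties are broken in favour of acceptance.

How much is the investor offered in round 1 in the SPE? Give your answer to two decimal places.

Round 4 (the investor proposes): the founder gets 37 if talks fail, so the investor offers 37 and keeps 83.
Round 3 (the founder proposes): rejecting gives the investor an expected 0.65 × 83 + 0.35 × 12 = 58.15, so the founder offers 58.15, keeping 61.85.
Round 2 (the investor proposes): rejecting gives the founder an expected 0.65 × 61.85 + 0.35 × 37 = 53.1525; the investor offers that and keeps 66.8475.
Round 1 (the founder proposes): rejecting gives the investor an expected 0.65 × 66.8475 + 0.35 × 12 = 47.650875; the founder offers that and keeps 72.349125.

47.65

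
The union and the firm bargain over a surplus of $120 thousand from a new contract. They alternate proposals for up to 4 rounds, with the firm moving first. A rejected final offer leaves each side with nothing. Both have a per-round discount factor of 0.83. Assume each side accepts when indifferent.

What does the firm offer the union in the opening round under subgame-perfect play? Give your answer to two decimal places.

85.55

Round 4 (the union proposes): the firm will accept anything ≥ 0, so the union offers 0 and keeps 120.
Round 3 (the firm proposes): the union can get 120 next round, worth 0.83 × 120 = 99.6 now, so the firm offers 99.6, keeping 20.4.
Round 2 (the union proposes): the firm can get 20.4 next round, worth 0.83 × 20.4 = 16.932 now. The union offers 16.932 and keeps 120 − 16.932 = 103.068.
Round 1 (the firm proposes): the union can get 103.068 next round, worth 0.83 × 103.068 = 85.54644 now; the firm offers that and keeps 34.45356.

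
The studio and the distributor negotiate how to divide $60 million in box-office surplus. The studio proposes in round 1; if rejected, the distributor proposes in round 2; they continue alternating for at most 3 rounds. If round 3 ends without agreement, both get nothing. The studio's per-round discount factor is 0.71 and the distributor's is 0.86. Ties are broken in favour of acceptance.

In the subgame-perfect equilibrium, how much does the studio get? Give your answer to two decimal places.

Round 3 (the studio proposes): the distributor will accept anything ≥ 0, so the studio offers 0 and keeps 60.
Round 2 (the distributor proposes): the studio can get 60 next round, worth 0.71 × 60 = 42.6 now; the distributor offers that and keeps 17.4.
Round 1 (the studio proposes): the distributor can get 17.4 next round, worth 0.86 × 17.4 = 14.964 now; the studio offers that and keeps 45.036.

45.04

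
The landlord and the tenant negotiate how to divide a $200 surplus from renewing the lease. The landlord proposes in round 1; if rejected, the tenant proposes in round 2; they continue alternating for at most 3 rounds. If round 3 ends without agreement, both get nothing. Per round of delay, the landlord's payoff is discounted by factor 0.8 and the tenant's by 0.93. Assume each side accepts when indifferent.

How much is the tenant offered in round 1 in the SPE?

By backward induction:
Round 3 (the landlord proposes): the tenant will accept anything ≥ 0, so the landlord offers 0 and keeps 200.
Round 2 (the tenant proposes): the landlord can get 200 next round, worth 0.8 × 200 = 160 now. The tenant offers 160 and keeps 200 − 160 = 40.
Round 1 (the landlord proposes): the tenant can get 40 next round, worth 0.93 × 40 = 37.2 now, so the landlord offers 37.2, keeping 162.8.

37.2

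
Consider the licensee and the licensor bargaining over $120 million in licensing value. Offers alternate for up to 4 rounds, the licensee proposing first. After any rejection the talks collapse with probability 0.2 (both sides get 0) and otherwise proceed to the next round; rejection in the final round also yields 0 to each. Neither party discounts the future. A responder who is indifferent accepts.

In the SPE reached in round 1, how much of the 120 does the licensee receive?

39.36

Round 4 (the licensor proposes): the licensee will accept anything ≥ 0, so the licensor offers 0 and keeps 120.
Round 3 (the licensee proposes): rejecting gives the licensor an expected 0.8 × 120 = 96. The licensee offers 96 and keeps 120 − 96 = 24.
Round 2 (the licensor proposes): rejecting gives the licensee an expected 0.8 × 24 = 19.2, so the licensor offers 19.2, keeping 100.8.
Round 1 (the licensee proposes): rejecting gives the licensor an expected 0.8 × 100.8 = 80.64; the licensee offers that and keeps 39.36.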